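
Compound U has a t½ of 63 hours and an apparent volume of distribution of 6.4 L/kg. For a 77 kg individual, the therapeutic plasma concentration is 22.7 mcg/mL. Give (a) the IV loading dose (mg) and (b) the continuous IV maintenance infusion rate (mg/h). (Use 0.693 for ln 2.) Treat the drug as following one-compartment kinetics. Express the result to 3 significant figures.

Total Vd = 6.4 × 77 = 492.8 L
LD = Vd × C = 492.8 × 22.7 = 11190 mg
CL = 0.693 × Vd / t½ = 0.693 × 492.8 / 63 = 5.421 L/h
Infusion rate = CL × Css = 5.421 × 22.7 = 123.1 mg/h

(a) 11200 mg; (b) 123 mg/h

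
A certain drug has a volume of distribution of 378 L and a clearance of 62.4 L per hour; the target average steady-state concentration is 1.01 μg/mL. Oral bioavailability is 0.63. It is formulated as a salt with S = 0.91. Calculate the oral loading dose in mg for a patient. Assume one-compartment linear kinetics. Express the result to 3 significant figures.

666 mg

LD = Vd × C / F / S = 378.0 × 1.010 / 0.63 / 0.91 = 665.9 mg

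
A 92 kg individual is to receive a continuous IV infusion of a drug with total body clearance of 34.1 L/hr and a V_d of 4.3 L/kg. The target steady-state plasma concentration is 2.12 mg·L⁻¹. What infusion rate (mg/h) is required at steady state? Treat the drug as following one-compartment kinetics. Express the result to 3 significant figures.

72.3 mg/h

Maintenance depends on clearance, not Vd — rate in must match rate out.
Rate = CL × Css = 34.10 × 2.12 = 72.29 mg/h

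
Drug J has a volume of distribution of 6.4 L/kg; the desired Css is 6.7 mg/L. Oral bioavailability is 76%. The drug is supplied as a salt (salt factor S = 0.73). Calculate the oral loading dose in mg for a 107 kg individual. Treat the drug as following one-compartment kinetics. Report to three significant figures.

Vd = 6.4 L/kg × 107 kg = 684.8 L
The loading dose fills Vd to the target concentration.
LD = Vd × C / F / S = 684.8 × 6.700 / 0.76 / 0.73 = 8270 mg

8270 mg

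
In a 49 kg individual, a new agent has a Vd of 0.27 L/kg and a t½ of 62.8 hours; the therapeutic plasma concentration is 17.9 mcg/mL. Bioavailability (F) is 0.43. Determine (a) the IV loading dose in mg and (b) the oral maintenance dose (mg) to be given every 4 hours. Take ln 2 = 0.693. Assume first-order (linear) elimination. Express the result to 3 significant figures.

Total Vd = 0.27 × 49 = 13.23 L
LD = Vd × C = 13.23 × 17.9 = 236.8 mg
CL = 0.693 × Vd / t½ = 0.693 × 13.23 / 62.8 = 0.1460 L/h
D = CL × Css × τ / F = 0.1460 × 17.9 × 4 / 0.43 = 24.31 mg

(a) 237 mg; (b) 24.3 mg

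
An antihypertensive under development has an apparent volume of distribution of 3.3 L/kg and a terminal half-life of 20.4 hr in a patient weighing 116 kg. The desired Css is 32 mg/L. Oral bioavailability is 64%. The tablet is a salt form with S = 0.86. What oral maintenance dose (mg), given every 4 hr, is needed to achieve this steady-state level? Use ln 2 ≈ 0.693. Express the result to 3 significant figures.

3020 mg

Total Vd = 3.3 × 116 = 382.8 L
CL = ln 2 · Vd / t½ = 0.693 × 382.8 / 20.4 = 13.00 L/h
D = CL × Css × τ / F / S = 13.00 × 32 × 4 / 0.64 / 0.86 = 3023 mg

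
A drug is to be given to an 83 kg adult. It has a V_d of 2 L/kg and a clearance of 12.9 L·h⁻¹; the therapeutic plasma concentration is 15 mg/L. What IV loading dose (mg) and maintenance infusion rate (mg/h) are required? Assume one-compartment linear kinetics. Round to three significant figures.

(a) 2490 mg; (b) 194 mg/h

Total Vd = 2 × 83 = 166.0 L
Loading: fill Vd to C_target → 166.0 L × 15 mg/L = 2490 mg
Maintenance infusion rate = CL × Css = 12.90 × 15 = 193.5 mg/h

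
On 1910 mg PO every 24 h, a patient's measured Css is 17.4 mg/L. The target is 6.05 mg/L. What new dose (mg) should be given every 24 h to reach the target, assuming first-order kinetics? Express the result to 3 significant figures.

664 mg

With linear kinetics, Css is proportional to dose rate (D/τ) at fixed clearance.
D₂ = D₁ × (Css,target / Css,current) = 1910 × 6.05/17.4 = 664.1 mg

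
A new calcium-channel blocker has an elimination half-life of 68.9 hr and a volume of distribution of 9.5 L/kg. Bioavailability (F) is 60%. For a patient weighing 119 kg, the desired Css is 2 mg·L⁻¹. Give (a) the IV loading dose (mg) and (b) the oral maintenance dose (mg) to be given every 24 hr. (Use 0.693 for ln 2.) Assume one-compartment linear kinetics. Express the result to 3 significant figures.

Total Vd = 9.5 × 119 = 1131 L
LD = Vd × C = 1131 × 2 = 2262 mg
CL = 0.693 × Vd / t½ = 0.693 × 1131 / 68.9 = 11.38 L/h
D = CL × Css × τ / F = 11.38 × 2 × 24 / 0.6 = 910.4 mg

(a) 2260 mg; (b) 910 mg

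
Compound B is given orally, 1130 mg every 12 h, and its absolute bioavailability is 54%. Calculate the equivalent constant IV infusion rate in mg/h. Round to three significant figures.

Equivalent systemic input: infusion rate = F·D/τ.
Rate = 0.54 × 1130 / 12 = 50.85 mg/h

50.9 mg/h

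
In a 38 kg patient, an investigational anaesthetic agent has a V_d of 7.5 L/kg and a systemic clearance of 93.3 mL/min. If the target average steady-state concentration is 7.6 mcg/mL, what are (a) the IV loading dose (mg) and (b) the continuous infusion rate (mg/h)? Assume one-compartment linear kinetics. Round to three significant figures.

Vd = 7.5 L/kg × 38 kg = 285.0 L
LD = Vd · C_target = 285.0 × 7.6 = 2166 mg
Convert clearance: 93.3 mL/min × 60 min/h ÷ 1000 mL/L = 5.598 L/h
Maintenance: replace elimination → rate = CL × Css = 5.598 × 7.6 = 42.54 mg/h

(a) 2170 mg; (b) 42.5 mg/h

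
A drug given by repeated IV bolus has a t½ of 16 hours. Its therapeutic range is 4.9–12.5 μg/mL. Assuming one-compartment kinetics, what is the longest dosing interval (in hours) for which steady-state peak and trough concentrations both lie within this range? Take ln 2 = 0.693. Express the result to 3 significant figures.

k = 0.693 / t½ = 0.693 / 16 = 0.04331 h⁻¹
Between IV bolus doses, concentration decays as C = C₀·e^(−kτ), so C_peak/C_trough = e^(kτ).
τ_max = ln(C_peak/C_trough) / k = ln(12.5/4.9) / 0.04331 = 0.9365 / 0.04331 = 21.62 h

21.6 h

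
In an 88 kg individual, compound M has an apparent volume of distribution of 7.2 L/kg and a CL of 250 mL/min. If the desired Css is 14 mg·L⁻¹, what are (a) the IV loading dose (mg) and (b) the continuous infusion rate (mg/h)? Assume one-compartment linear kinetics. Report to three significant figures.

(a) 8870 mg; (b) 210 mg/h

Vd(total) = 88 kg × 7.2 L/kg = 633.6 L
LD = Vd · C_target = 633.6 × 14 = 8870 mg
Convert clearance: 250 mL/min × 60 min/h ÷ 1000 mL/L = 15.00 L/h
Infusion rate = 15.00 L/h × 14 mg/L = 210.0 mg/h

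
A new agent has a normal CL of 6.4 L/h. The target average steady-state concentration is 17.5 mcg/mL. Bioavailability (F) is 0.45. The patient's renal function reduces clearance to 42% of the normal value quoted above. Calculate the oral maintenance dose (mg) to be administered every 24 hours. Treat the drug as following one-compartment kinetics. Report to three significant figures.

2510 mg

Patient clearance = 0.42 × 6.400 = 2.688 L/h
D = CL × Css × τ / F = 2.688 × 17.5 × 24 / 0.45 = 2509 mg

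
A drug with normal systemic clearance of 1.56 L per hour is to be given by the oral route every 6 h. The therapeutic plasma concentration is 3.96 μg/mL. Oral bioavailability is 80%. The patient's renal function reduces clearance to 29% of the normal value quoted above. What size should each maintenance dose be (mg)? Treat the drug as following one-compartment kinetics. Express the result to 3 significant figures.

Patient clearance = 0.29 × 1.560 = 0.4524 L/h
D = CL × Css × τ / F = 0.4524 × 3.96 × 6 / 0.8 = 13.44 mg

13.4 mg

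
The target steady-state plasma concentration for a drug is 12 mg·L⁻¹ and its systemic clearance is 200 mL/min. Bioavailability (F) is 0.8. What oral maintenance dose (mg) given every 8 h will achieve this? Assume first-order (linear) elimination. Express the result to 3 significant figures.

CL = 200 mL/min = 200 × 0.06 = 12.00 L/h
D = CL × Css × τ / F = 12.00 × 12 × 8 / 0.8 = 1440 mg

1440 mg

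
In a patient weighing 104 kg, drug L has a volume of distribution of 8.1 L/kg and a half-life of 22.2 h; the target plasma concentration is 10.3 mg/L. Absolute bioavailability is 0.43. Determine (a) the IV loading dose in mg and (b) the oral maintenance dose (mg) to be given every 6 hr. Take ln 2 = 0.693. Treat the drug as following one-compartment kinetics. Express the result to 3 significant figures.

(a) 8680 mg; (b) 3780 mg

Vd(total) = 104 kg × 8.1 L/kg = 842.4 L
LD = Vd × C = 842.4 × 10.3 = 8677 mg
CL = 0.693 × Vd / t½ = 0.693 × 842.4 / 22.2 = 26.30 L/h
D = CL × Css × τ / F = 26.30 × 10.3 × 6 / 0.43 = 3780 mg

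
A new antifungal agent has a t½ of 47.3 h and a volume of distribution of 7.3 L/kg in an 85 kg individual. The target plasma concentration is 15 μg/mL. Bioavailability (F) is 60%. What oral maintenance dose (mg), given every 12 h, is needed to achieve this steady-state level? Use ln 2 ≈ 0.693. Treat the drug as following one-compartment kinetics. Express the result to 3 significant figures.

2730 mg

Vd(total) = 85 kg × 7.3 L/kg = 620.5 L
CL = ln 2 · Vd / t½ = 0.693 × 620.5 / 47.3 = 9.091 L/h
D = CL × Css × τ / F = 9.091 × 15 × 12 / 0.6 = 2727 mg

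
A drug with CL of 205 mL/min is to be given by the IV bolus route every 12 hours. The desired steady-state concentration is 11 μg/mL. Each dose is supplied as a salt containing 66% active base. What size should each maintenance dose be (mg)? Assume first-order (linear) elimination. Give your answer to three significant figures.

2460 mg

Convert clearance: 205 mL/min × 60 min/h ÷ 1000 mL/L = 12.30 L/h
At steady state, dose per interval replaces the amount cleared in that interval: S·D/τ = CL·Css.
D = CL × Css × τ / S = 12.30 × 11 × 12 / 0.66 = 2460 mg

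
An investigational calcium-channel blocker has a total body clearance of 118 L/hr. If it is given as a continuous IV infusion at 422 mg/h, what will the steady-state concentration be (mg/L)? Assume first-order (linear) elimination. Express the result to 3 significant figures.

3.58 mg/L

Css = rate / CL = 422 / 118.0 = 3.576 mg/L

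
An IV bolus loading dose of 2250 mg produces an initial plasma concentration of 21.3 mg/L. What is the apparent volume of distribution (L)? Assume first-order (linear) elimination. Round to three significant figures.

106 L

Immediately after an IV bolus, C₀ = Dose / Vd, so Vd = Dose / C₀.
Vd = 2250 / 21.3 = 105.6 L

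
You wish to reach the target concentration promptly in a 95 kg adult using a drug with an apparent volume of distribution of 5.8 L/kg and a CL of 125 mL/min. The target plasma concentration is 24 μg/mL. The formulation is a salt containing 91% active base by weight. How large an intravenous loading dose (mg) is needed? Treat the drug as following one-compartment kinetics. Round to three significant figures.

14500 mg

Total Vd = 5.8 × 95 = 551.0 L
LD = Vd × C / S = 551.0 × 24.00 / 0.91 = 14530 mg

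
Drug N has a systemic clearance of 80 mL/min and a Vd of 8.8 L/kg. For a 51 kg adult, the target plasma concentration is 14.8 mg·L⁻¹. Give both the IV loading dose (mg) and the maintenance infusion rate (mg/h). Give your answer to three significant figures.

(a) 6640 mg; (b) 71.0 mg/h

Vd(total) = 51 kg × 8.8 L/kg = 448.8 L
Loading dose = Vd × C = 448.8 × 14.8 = 6642 mg
Convert clearance: 80 mL/min × 60 min/h ÷ 1000 mL/L = 4.800 L/h
Infusion rate = 4.800 L/h × 14.8 mg/L = 71.04 mg/h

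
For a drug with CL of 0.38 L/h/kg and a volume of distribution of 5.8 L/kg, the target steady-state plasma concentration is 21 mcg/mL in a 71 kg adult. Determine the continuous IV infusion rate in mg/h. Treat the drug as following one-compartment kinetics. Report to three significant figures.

567 mg/h

CL = 0.38 L/h/kg × 71 kg = 26.98 L/h
At steady state, infusion rate equals elimination rate: rate in = CL × Css.
Rate = CL × Css = 26.98 × 21 = 566.6 mg/h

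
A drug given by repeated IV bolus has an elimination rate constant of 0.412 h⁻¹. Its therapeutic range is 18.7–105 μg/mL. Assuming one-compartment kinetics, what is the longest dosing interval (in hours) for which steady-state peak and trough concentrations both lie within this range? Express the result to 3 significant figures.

Between IV bolus doses, concentration decays as C = C₀·e^(−kτ), so C_peak/C_trough = e^(kτ).
τ_max = ln(C_peak/C_trough) / k = ln(105/18.7) / 0.4120 = 1.725 / 0.4120 = 4.187 h

4.19 h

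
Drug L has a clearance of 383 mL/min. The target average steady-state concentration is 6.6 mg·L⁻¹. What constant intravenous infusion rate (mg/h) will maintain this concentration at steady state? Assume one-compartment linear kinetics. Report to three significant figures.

152 mg/h

CL = 383 mL/min × 60/1000 = 22.98 L/h
Rate = CL × Css = 22.98 × 6.6 = 151.7 mg/h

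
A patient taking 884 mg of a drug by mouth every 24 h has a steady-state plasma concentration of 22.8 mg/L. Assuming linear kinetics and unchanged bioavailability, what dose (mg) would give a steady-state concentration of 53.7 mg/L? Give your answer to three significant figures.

2080 mg

With linear kinetics, Css is proportional to dose rate (D/τ) at fixed clearance.
D₂ = D₁ × (Css,target / Css,current) = 884 × 53.7/22.8 = 2082 mg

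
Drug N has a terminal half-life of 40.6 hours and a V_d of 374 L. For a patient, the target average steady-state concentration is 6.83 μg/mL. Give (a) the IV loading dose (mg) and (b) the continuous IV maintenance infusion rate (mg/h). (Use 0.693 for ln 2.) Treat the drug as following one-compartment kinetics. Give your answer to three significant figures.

LD = Vd × C = 374.0 × 6.83 = 2554 mg
CL = 0.693 × Vd / t½ = 0.693 × 374.0 / 40.6 = 6.384 L/h
Infusion rate = CL × Css = 6.384 × 6.83 = 43.60 mg/h

(a) 2550 mg; (b) 43.6 mg/h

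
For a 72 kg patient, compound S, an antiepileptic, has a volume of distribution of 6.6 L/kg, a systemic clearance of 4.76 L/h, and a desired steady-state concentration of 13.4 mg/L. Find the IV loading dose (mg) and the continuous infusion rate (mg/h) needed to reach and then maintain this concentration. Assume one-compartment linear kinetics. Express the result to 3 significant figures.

Vd = 6.6 L/kg × 72 kg = 475.2 L
Loading dose = Vd × C = 475.2 × 13.4 = 6368 mg
Infusion rate = 4.760 L/h × 13.4 mg/L = 63.78 mg/h

(a) 6370 mg; (b) 63.8 mg/h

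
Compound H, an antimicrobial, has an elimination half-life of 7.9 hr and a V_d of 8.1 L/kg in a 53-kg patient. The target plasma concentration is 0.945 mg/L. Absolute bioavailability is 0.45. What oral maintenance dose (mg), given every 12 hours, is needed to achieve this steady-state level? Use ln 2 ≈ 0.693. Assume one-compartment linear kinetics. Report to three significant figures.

Vd(total) = 53 kg × 8.1 L/kg = 429.3 L
CL = ln 2 · Vd / t½ = 0.693 × 429.3 / 7.9 = 37.66 L/h
D = CL × Css × τ / F = 37.66 × 0.945 × 12 / 0.45 = 949.0 mg

949 mg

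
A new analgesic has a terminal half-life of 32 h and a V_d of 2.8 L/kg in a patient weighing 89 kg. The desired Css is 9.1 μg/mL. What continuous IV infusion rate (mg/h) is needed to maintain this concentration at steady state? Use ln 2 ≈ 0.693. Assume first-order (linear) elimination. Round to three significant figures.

Vd = 2.8 L/kg × 89 kg = 249.2 L
CL = 0.693 × Vd / t½ = 0.693 × 249.2 / 32 = 5.397 L/h
Infusion rate = CL × Css = 5.397 × 9.1 = 49.11 mg/h

49.1 mg/h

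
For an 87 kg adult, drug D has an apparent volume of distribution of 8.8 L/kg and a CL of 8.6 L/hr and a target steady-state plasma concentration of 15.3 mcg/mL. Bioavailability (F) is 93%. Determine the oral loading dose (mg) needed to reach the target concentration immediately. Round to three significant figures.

Total Vd = 8.8 × 87 = 765.6 L
LD = Vd × C / F = 765.6 × 15.30 / 0.93 = 12600 mg

12600 mg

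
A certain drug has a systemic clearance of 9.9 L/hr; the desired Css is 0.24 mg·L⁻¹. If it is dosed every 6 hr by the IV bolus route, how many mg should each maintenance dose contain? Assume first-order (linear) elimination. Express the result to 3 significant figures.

At steady state, dose per interval replaces the amount cleared in that interval: D/τ = CL·Css.
D = CL × Css × τ = 9.900 × 0.24 × 6 = 14.26 mg

14.3 mg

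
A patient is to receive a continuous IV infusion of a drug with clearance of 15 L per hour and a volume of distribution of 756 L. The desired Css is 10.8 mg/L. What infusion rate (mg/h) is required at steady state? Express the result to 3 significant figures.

Vd does not affect the maintenance rate; only clearance governs steady-state input.
Rate = CL × Css = 15.00 × 10.8 = 162.0 mg/h

162 mg/h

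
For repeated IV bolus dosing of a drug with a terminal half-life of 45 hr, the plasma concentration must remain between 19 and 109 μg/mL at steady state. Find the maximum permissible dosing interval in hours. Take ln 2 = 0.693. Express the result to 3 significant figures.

k = 0.693 / t½ = 0.693 / 45 = 0.01540 h⁻¹
Between IV bolus doses, concentration decays as C = C₀·e^(−kτ), so C_peak/C_trough = e^(kτ).
τ_max = ln(C_peak/C_trough) / k = ln(109/19) / 0.01540 = 1.747 / 0.01540 = 113.4 h

113 h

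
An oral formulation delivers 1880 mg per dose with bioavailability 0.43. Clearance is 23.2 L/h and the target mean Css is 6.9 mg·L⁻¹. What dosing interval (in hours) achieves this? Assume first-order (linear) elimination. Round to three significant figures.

F·D/τ = CL·Css → τ = F·D / (CL·Css).
τ = 0.43 × 1880 / (23.2 × 6.9) = 5.050 h

5.05 h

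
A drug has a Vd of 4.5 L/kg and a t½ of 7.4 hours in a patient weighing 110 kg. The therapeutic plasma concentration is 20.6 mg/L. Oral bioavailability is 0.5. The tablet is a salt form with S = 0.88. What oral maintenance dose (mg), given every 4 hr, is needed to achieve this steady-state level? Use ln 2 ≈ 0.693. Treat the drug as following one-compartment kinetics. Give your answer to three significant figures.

Vd = 4.5 L/kg × 110 kg = 495.0 L
CL = 0.693 × Vd / t½ = 0.693 × 495.0 / 7.4 = 46.36 L/h
D = CL × Css × τ / F / S = 46.36 × 20.6 × 4 / 0.5 / 0.88 = 8682 mg

8680 mg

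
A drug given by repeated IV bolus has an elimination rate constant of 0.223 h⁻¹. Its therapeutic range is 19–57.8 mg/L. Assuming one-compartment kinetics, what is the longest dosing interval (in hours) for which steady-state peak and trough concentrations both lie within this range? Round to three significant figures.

4.99 h

Between IV bolus doses, concentration decays as C = C₀·e^(−kτ), so C_peak/C_trough = e^(kτ).
τ_max = ln(C_peak/C_trough) / k = ln(57.8/19) / 0.2230 = 1.113 / 0.2230 = 4.991 h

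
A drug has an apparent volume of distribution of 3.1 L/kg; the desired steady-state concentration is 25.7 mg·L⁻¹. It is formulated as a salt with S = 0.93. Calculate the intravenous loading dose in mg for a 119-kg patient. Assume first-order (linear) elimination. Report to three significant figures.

10200 mg

Vd(total) = 119 kg × 3.1 L/kg = 368.9 L
LD = Vd × C / S = 368.9 × 25.70 / 0.93 = 10190 mg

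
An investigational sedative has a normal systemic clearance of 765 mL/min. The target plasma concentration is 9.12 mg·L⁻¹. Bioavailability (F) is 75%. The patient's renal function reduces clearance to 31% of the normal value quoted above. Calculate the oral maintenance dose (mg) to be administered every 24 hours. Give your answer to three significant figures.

CL = 765 mL/min × 60/1000 = 45.90 L/h
Patient clearance = 0.31 × 45.90 = 14.23 L/h
D = CL × Css × τ / F = 14.23 × 9.12 × 24 / 0.75 = 4153 mg

4150 mg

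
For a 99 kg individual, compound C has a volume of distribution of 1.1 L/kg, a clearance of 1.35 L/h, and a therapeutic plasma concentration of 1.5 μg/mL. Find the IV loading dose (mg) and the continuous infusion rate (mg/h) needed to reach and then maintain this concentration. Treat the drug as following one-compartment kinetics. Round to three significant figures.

Total Vd = 1.1 × 99 = 108.9 L
Loading: fill Vd to C_target → 108.9 L × 1.5 mg/L = 163.4 mg
Maintenance: replace elimination → rate = CL × Css = 1.350 × 1.5 = 2.025 mg/h

(a) 163 mg; (b) 2.03 mg/h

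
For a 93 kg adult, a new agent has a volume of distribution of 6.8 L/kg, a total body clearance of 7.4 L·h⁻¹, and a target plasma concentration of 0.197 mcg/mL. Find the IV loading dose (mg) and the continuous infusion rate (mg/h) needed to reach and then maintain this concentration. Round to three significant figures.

Vd(total) = 93 kg × 6.8 L/kg = 632.4 L
Loading dose = Vd × C = 632.4 × 0.197 = 124.6 mg
Maintenance infusion rate = CL × Css = 7.400 × 0.197 = 1.458 mg/h

(a) 125 mg; (b) 1.46 mg/h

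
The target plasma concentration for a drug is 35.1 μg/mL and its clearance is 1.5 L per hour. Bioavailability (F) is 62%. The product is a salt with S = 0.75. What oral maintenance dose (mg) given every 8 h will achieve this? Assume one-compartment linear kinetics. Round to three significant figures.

D = CL × Css × τ / F / S = 1.500 × 35.1 × 8 / 0.62 / 0.75 = 905.8 mg

906 mg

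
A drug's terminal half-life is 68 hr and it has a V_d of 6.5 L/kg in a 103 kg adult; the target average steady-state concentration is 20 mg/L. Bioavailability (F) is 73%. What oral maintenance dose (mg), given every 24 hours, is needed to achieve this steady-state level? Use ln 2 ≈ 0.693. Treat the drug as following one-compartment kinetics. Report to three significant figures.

Vd(total) = 103 kg × 6.5 L/kg = 669.5 L
k = 0.693/68 = 0.01019 h⁻¹, so CL = k·Vd = 0.01019 × 669.5 = 6.822 L/h
D = CL × Css × τ / F = 6.822 × 20 × 24 / 0.73 = 4486 mg

4490 mg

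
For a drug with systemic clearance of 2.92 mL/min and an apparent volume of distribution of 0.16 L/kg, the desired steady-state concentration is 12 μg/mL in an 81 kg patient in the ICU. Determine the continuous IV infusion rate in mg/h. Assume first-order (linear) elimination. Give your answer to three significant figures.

2.10 mg/h

CL = 2.92 mL/min = 2.92 × 0.06 = 0.1752 L/h
R₀ = 0.1752 × 12 = 2.102 mg/h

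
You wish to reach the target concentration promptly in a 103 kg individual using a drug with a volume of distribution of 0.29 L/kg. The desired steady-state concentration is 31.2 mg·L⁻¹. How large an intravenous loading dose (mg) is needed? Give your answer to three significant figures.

932 mg

Vd = 0.29 L/kg × 103 kg = 29.87 L
LD = Vd × C = 29.87 × 31.20 = 931.9 mg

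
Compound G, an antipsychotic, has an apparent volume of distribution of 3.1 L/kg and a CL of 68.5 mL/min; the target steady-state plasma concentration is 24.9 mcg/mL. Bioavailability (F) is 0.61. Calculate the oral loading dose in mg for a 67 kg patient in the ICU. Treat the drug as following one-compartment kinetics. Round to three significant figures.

8480 mg

Total Vd = 3.1 × 67 = 207.7 L
LD = Vd × C / F = 207.7 × 24.90 / 0.61 = 8478 mg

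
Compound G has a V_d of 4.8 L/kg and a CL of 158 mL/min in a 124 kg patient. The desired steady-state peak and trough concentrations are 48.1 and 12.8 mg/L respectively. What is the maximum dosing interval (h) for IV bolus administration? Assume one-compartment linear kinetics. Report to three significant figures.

Vd(total) = 124 kg × 4.8 L/kg = 595.2 L
CL = 158 mL/min × 60/1000 = 9.480 L/h
k = CL / Vd = 9.480 / 595.2 = 0.01593 h⁻¹
Between IV bolus doses, concentration decays as C = C₀·e^(−kτ), so C_peak/C_trough = e^(kτ).
τ_max = ln(C_peak/C_trough) / k = ln(48.1/12.8) / 0.01593 = 1.324 / 0.01593 = 83.11 h

83.1 h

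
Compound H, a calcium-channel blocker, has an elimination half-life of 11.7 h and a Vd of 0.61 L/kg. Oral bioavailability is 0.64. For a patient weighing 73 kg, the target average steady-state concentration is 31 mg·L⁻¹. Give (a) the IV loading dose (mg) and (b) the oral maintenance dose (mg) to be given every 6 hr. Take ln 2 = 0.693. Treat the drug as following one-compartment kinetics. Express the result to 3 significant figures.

(a) 1380 mg; (b) 767 mg

Vd = 0.61 L/kg × 73 kg = 44.53 L
LD = Vd × C = 44.53 × 31 = 1380 mg
CL = 0.693 × Vd / t½ = 0.693 × 44.53 / 11.7 = 2.638 L/h
D = CL × Css × τ / F = 2.638 × 31 × 6 / 0.64 = 766.7 mg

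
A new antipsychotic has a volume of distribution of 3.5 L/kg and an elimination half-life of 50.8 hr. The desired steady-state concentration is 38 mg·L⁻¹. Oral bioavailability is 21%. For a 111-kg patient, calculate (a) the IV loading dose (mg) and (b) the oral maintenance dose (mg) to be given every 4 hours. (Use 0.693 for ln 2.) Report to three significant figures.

Vd(total) = 111 kg × 3.5 L/kg = 388.5 L
LD = Vd × C = 388.5 × 38 = 14760 mg
CL = 0.693 × Vd / t½ = 0.693 × 388.5 / 50.8 = 5.300 L/h
D = CL × Css × τ / F = 5.300 × 38 × 4 / 0.21 = 3836 mg

(a) 14800 mg; (b) 3840 mg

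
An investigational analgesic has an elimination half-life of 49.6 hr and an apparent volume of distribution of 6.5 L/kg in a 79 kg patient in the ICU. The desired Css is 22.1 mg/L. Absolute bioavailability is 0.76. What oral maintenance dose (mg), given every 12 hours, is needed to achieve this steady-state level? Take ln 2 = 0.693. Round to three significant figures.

Vd = 6.5 L/kg × 79 kg = 513.5 L
CL = ln 2 · Vd / t½ = 0.693 × 513.5 / 49.6 = 7.175 L/h
D = CL × Css × τ / F = 7.175 × 22.1 × 12 / 0.76 = 2504 mg

2500 mg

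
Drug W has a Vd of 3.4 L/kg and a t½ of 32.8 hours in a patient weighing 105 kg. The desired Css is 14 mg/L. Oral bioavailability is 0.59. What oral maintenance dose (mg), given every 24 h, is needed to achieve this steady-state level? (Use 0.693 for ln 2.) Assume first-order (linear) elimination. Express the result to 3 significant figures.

4300 mg

Vd = 3.4 L/kg × 105 kg = 357.0 L
k = 0.693/32.8 = 0.02113 h⁻¹, so CL = k·Vd = 0.02113 × 357.0 = 7.543 L/h
D = CL × Css × τ / F = 7.543 × 14 × 24 / 0.59 = 4296 mg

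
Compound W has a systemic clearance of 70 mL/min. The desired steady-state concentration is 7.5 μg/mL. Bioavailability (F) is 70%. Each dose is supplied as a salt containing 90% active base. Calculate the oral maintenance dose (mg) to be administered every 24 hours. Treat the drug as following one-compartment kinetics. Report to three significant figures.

Convert clearance: 70 mL/min × 60 min/h ÷ 1000 mL/L = 4.200 L/h
At steady state, dose per interval replaces the amount cleared in that interval: F·S·D/τ = CL·Css.
D = CL × Css × τ / F / S = 4.200 × 7.5 × 24 / 0.7 / 0.9 = 1200 mg

1200 mg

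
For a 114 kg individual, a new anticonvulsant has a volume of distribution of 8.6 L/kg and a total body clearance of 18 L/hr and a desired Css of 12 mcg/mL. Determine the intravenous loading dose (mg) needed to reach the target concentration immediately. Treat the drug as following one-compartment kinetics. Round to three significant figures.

11800 mg

Vd = 8.6 L/kg × 114 kg = 980.4 L
LD = Vd × C = 980.4 × 12.00 = 11760 mg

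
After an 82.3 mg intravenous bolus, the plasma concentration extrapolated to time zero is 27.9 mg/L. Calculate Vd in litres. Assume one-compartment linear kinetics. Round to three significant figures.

Immediately after an IV bolus, C₀ = Dose / Vd, so Vd = Dose / C₀.
Vd = 82.3 / 27.9 = 2.950 L

2.95 L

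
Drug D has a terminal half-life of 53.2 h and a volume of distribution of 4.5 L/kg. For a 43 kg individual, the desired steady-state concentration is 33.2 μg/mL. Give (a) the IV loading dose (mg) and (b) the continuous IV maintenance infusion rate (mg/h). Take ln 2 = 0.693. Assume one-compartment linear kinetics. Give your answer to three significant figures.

(a) 6420 mg; (b) 83.7 mg/h

Vd = 4.5 L/kg × 43 kg = 193.5 L
LD = Vd × C = 193.5 × 33.2 = 6424 mg
CL = 0.693 × Vd / t½ = 0.693 × 193.5 / 53.2 = 2.521 L/h
Infusion rate = CL × Css = 2.521 × 33.2 = 83.70 mg/h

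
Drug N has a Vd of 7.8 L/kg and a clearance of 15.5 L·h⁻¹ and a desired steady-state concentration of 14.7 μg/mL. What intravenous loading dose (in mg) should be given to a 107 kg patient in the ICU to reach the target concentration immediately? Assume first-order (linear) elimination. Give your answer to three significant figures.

Total Vd = 7.8 × 107 = 834.6 L
LD = Vd × C = 834.6 × 14.70 = 12270 mg

12300 mg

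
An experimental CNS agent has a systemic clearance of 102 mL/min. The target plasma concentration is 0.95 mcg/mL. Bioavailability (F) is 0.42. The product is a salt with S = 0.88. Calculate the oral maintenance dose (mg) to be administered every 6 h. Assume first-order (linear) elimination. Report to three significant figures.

Convert clearance: 102 mL/min × 60 min/h ÷ 1000 mL/L = 6.120 L/h
D = CL × Css × τ / F / S = 6.120 × 0.95 × 6 / 0.42 / 0.88 = 94.38 mg

94.4 mg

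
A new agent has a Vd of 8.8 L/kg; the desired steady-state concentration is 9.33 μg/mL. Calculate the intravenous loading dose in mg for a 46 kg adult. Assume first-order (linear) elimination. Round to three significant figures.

Vd(total) = 46 kg × 8.8 L/kg = 404.8 L
LD = Vd × C = 404.8 × 9.330 = 3777 mg

3780 mg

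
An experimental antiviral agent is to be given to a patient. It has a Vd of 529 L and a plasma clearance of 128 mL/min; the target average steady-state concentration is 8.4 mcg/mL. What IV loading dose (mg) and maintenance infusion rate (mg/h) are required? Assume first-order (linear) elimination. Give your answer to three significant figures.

(a) 4440 mg; (b) 64.5 mg/h

LD = Vd · C_target = 529.0 × 8.4 = 4444 mg
CL = 128 mL/min × 60/1000 = 7.680 L/h
Maintenance infusion rate = CL × Css = 7.680 × 8.4 = 64.51 mg/h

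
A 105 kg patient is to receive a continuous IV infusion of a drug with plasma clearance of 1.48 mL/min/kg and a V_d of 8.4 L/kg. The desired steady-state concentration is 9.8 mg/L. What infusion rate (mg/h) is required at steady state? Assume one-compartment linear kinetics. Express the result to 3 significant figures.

CL = 1.48 mL/min/kg × 105 kg = 155.4 mL/min = 155.4 × 60/1000 = 9.324 L/h
Infusion rate = CL · Css = 9.324 L/h × 9.8 mg/L = 91.38 mg/h

91.4 mg/h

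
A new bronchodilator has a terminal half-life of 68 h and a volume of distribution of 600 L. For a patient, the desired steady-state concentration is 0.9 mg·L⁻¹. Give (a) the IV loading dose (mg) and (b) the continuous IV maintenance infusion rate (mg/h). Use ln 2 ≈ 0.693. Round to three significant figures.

(a) 540 mg; (b) 5.50 mg/h

LD = Vd × C = 600.0 × 0.9 = 540.0 mg
CL = 0.693 × Vd / t½ = 0.693 × 600.0 / 68 = 6.115 L/h
Infusion rate = CL × Css = 6.115 × 0.9 = 5.504 mg/h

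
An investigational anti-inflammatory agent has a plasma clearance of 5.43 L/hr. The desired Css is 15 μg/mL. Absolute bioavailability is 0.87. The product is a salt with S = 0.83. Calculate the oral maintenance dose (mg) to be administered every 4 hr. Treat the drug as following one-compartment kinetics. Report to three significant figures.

D = CL × Css × τ / F / S = 5.430 × 15 × 4 / 0.87 / 0.83 = 451.2 mg

451 mg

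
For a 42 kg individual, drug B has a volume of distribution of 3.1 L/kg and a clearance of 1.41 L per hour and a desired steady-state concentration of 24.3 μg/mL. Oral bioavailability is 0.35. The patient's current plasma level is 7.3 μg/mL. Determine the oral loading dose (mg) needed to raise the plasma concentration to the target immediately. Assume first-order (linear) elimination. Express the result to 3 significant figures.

6320 mg

Total Vd = 3.1 × 42 = 130.2 L
Concentration deficit ΔC = 24.3 − 7.3 = 17.00 mg/L
LD = Vd × ΔC / F = 130.2 × 17.00 / 0.35 = 6324 mg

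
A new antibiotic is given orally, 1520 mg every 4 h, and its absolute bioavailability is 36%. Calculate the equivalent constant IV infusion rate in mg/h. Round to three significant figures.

Equivalent systemic input: infusion rate = F·D/τ.
Rate = 0.36 × 1520 / 4 = 136.8 mg/h

137 mg/h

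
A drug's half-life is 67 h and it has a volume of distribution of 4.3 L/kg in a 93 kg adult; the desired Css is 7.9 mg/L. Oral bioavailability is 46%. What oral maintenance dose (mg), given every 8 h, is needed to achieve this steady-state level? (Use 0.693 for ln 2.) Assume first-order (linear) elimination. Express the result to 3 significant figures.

Vd = 4.3 L/kg × 93 kg = 399.9 L
CL = 0.693 × Vd / t½ = 0.693 × 399.9 / 67 = 4.136 L/h
D = CL × Css × τ / F = 4.136 × 7.9 × 8 / 0.46 = 568.3 mg

568 mg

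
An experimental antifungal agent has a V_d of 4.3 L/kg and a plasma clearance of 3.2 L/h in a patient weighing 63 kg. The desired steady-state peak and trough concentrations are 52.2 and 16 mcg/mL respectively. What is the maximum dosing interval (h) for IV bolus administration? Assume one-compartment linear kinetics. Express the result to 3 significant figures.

100 h

Vd = 4.3 L/kg × 63 kg = 270.9 L
k = CL / Vd = 3.200 / 270.9 = 0.01181 h⁻¹
Between IV bolus doses, concentration decays as C = C₀·e^(−kτ), so C_peak/C_trough = e^(kτ).
τ_max = ln(C_peak/C_trough) / k = ln(52.2/16) / 0.01181 = 1.182 / 0.01181 = 100.1 h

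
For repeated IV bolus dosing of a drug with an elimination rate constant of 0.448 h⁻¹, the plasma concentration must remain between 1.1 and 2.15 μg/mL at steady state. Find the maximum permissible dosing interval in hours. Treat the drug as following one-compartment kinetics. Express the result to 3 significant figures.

Between IV bolus doses, concentration decays as C = C₀·e^(−kτ), so C_peak/C_trough = e^(kτ).
τ_max = ln(C_peak/C_trough) / k = ln(2.15/1.1) / 0.4480 = 0.6702 / 0.4480 = 1.496 h

1.50 h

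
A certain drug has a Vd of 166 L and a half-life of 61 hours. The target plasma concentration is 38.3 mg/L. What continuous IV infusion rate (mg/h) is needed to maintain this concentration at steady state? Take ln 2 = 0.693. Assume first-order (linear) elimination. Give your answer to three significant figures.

72.2 mg/h

CL = ln 2 · Vd / t½ = 0.693 × 166.0 / 61 = 1.886 L/h
Infusion rate = CL × Css = 1.886 × 38.3 = 72.23 mg/h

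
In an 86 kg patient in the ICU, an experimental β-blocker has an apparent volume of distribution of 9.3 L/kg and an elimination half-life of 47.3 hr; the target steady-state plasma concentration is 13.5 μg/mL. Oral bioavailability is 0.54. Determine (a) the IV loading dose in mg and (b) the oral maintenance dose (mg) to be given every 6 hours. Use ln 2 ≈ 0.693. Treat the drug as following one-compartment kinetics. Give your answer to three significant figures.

(a) 10800 mg; (b) 1760 mg

Total Vd = 9.3 × 86 = 799.8 L
LD = Vd × C = 799.8 × 13.5 = 10800 mg
CL = 0.693 × Vd / t½ = 0.693 × 799.8 / 47.3 = 11.72 L/h
D = CL × Css × τ / F = 11.72 × 13.5 × 6 / 0.54 = 1758 mg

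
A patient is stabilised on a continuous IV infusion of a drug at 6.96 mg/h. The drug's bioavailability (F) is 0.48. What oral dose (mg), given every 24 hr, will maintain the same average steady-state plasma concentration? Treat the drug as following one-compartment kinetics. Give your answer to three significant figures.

To maintain the same Css, the systemic dosing rate must be unchanged: F·D/τ = infusion rate.
D = rate × τ / F = 6.96 × 24 / 0.48 = 348.0 mg

348 mg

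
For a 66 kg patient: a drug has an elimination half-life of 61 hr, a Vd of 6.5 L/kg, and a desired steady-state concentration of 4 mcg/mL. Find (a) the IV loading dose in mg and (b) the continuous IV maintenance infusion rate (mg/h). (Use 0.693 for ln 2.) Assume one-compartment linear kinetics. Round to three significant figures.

(a) 1720 mg; (b) 19.5 mg/h

Total Vd = 6.5 × 66 = 429.0 L
LD = Vd × C = 429.0 × 4 = 1716 mg
CL = 0.693 × Vd / t½ = 0.693 × 429.0 / 61 = 4.874 L/h
Infusion rate = CL × Css = 4.874 × 4 = 19.50 mg/h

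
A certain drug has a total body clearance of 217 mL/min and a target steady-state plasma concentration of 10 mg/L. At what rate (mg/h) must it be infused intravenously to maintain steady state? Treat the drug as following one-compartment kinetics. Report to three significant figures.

Convert clearance: 217 mL/min × 60 min/h ÷ 1000 mL/L = 13.02 L/h
At steady state, infusion rate equals elimination rate: rate in = CL × Css.
Rate = CL × Css = 13.02 × 10 = 130.2 mg/h

130 mg/h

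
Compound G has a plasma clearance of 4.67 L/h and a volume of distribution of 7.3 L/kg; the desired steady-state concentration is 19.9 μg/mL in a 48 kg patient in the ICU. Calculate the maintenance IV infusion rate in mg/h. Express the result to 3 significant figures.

At steady state, infusion rate equals elimination rate: rate in = CL × Css.
Rate = CL × Css = 4.670 × 19.9 = 92.93 mg/h

92.9 mg/h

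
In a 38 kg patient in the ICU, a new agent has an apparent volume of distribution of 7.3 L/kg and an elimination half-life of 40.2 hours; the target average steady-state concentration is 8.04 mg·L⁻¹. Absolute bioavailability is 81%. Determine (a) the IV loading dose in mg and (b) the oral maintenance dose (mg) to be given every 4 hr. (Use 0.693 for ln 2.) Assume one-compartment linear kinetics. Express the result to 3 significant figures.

(a) 2230 mg; (b) 190 mg

Vd = 7.3 L/kg × 38 kg = 277.4 L
LD = Vd × C = 277.4 × 8.04 = 2230 mg
CL = 0.693 × Vd / t½ = 0.693 × 277.4 / 40.2 = 4.782 L/h
D = CL × Css × τ / F = 4.782 × 8.04 × 4 / 0.81 = 189.9 mg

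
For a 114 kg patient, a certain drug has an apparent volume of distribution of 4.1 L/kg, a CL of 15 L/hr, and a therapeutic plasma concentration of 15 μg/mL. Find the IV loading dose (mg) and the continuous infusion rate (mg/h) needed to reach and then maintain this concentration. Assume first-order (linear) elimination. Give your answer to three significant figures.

(a) 7010 mg; (b) 225 mg/h

Total Vd = 4.1 × 114 = 467.4 L
Loading dose = Vd × C = 467.4 × 15 = 7011 mg
Maintenance: replace elimination → rate = CL × Css = 15.00 × 15 = 225.0 mg/h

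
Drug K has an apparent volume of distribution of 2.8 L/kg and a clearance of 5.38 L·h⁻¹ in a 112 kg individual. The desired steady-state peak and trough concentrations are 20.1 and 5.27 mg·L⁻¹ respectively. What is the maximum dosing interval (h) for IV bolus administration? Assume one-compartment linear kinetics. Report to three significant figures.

78.0 h

Vd(total) = 112 kg × 2.8 L/kg = 313.6 L
k = CL / Vd = 5.380 / 313.6 = 0.01716 h⁻¹
Between IV bolus doses, concentration decays as C = C₀·e^(−kτ), so C_peak/C_trough = e^(kτ).
τ_max = ln(C_peak/C_trough) / k = ln(20.1/5.27) / 0.01716 = 1.339 / 0.01716 = 78.03 h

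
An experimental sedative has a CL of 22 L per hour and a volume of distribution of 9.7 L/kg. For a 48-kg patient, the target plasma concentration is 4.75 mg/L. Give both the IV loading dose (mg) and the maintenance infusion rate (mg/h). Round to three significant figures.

(a) 2210 mg; (b) 105 mg/h

Total Vd = 9.7 × 48 = 465.6 L
Loading: fill Vd to C_target → 465.6 L × 4.75 mg/L = 2212 mg
Infusion rate = 22.00 L/h × 4.75 mg/L = 104.5 mg/h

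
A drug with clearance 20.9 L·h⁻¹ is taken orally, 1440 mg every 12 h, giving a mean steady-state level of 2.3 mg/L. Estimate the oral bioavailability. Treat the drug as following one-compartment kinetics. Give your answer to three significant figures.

0.401

F·D/τ = CL·Css at steady state → F = CL·Css·τ / D.
F = 20.9 × 2.3 × 12 / 1440 = 0.401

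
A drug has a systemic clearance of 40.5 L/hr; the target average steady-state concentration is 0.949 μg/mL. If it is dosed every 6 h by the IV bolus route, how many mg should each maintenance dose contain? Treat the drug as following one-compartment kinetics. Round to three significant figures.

D = CL × Css × τ = 40.50 × 0.949 × 6 = 230.6 mg

231 mg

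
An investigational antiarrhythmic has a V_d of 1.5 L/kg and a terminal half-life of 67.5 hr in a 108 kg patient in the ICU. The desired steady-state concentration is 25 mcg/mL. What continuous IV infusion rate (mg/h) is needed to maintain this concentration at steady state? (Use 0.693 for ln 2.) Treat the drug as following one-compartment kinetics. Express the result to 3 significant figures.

41.6 mg/h

Vd = 1.5 L/kg × 108 kg = 162.0 L
CL = ln 2 · Vd / t½ = 0.693 × 162.0 / 67.5 = 1.663 L/h
Infusion rate = CL × Css = 1.663 × 25 = 41.58 mg/h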